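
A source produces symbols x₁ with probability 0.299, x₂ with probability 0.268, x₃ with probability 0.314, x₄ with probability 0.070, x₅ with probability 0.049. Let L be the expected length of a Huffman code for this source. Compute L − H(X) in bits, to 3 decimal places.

0.083 bits

Entropy H = −Σ p log₂ p ≈ 2.0364 bits.
Huffman merges: 49/1000+7/100→119/1000; 119/1000+67/250→387/1000; 299/1000+157/500→613/1000; 387/1000+613/1000→1. L = 2119/1000 ≈ 2.1190.
L − H = 2.1190 − 2.0364 = 0.083 bits.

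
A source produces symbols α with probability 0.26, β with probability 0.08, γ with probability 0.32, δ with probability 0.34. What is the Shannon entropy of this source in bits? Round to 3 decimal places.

H = −Σ pᵢ log₂ pᵢ.
−0.26·log₂(0.26) = 0.5053
−0.08·log₂(0.08) = 0.2915
−0.32·log₂(0.32) = 0.5260
−0.34·log₂(0.34) = 0.5292
Sum ≈ 1.8520 → 1.852 bits.

1.852 bits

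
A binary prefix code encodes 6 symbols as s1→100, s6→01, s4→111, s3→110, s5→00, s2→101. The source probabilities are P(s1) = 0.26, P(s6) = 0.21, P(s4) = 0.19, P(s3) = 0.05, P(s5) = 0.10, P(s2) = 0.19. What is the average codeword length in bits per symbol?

L̄ = Σ pᵢ·ℓᵢ = 0.26·3 + 0.21·2 + 0.19·3 + 0.05·3 + 0.10·2 + 0.19·3 = 2.69 bits/symbol.

2.69 bits/symbol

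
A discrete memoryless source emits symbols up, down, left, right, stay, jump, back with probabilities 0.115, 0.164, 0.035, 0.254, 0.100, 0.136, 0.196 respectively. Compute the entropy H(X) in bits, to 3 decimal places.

H = −Σ pᵢ log₂ pᵢ.
−0.115·log₂(0.115) = 0.3588
−0.164·log₂(0.164) = 0.4278
−0.035·log₂(0.035) = 0.1693
−0.254·log₂(0.254) = 0.5022
−0.100·log₂(0.100) = 0.3322
−0.136·log₂(0.136) = 0.3915
−0.196·log₂(0.196) = 0.4608
Sum ≈ 2.6425 → 2.642 bits.

2.642 bits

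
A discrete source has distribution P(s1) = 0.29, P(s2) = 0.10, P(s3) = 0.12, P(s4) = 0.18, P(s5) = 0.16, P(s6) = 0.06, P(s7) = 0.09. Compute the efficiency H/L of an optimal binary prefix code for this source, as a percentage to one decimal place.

Entropy H = −Σ p log₂ p ≈ 2.6417 bits.
Huffman merges: 3/50+9/100→3/20; 1/10+3/25→11/50; 3/20+4/25→31/100; 9/50+11/50→2/5; 29/100+31/100→3/5; 2/5+3/5→1. L = 67/25 ≈ 2.6800.
Efficiency = H/L = 2.6417/2.6800 = 98.6%.

98.6%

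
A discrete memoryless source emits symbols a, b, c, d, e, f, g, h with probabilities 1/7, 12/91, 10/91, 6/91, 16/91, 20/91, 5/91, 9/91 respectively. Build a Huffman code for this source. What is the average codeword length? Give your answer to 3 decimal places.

2.901 bits/symbol

Repeatedly combine the two least-probable nodes; the expected code length is the sum of the merged weights.
merge 5/91 + 6/91 → 11/91
merge 9/91 + 10/91 → 19/91
merge 11/91 + 12/91 → 23/91
merge 1/7 + 16/91 → 29/91
merge 19/91 + 20/91 → 3/7
merge 23/91 + 29/91 → 4/7
merge 3/7 + 4/7 → 1
L = 11/91 + 19/91 + 23/91 + 29/91 + 3/7 + 4/7 + 1 = 264/91 ≈ 2.901 bits/symbol.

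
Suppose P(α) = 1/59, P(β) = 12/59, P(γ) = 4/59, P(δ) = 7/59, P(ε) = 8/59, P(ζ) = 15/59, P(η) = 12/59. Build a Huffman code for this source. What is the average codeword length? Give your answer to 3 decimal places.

Repeatedly combine the two least-probable nodes; the expected code length is the sum of the merged weights.
merge 1/59 + 4/59 → 5/59
merge 5/59 + 7/59 → 12/59
merge 8/59 + 12/59 → 20/59
merge 12/59 + 12/59 → 24/59
merge 15/59 + 20/59 → 35/59
merge 24/59 + 35/59 → 1
L = 5/59 + 12/59 + 20/59 + 24/59 + 35/59 + 1 = 155/59 ≈ 2.627 bits/symbol.

2.627 bits/symbol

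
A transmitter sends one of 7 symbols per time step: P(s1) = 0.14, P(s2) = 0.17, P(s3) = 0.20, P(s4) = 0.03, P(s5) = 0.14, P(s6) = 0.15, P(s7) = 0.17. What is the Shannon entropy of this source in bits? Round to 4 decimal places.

H = −Σ pᵢ log₂ pᵢ.
−0.14·log₂(0.14) = 0.3971
−0.17·log₂(0.17) = 0.4346
−0.20·log₂(0.20) = 0.4644
−0.03·log₂(0.03) = 0.1518
−0.14·log₂(0.14) = 0.3971
−0.15·log₂(0.15) = 0.4105
−0.17·log₂(0.17) = 0.4346
Sum ≈ 2.6901 → 2.6901 bits.

2.6901 bits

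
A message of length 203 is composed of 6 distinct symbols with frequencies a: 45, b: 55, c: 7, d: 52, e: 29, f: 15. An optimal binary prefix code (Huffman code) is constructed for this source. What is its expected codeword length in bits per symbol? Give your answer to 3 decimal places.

2.360 bits/symbol

Probabilities are the counts divided by 203.
Repeatedly combine the two least-probable nodes; the expected code length is the sum of the merged weights.
merge 1/29 + 15/203 → 22/203
merge 22/203 + 1/7 → 51/203
merge 45/203 + 51/203 → 96/203
merge 52/203 + 55/203 → 107/203
merge 96/203 + 107/203 → 1
L = 22/203 + 51/203 + 96/203 + 107/203 + 1 = 479/203 ≈ 2.360 bits/symbol.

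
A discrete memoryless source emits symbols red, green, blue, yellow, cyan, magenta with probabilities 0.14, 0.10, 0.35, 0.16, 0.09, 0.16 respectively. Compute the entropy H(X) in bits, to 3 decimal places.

2.418 bits

H = −Σ pᵢ log₂ pᵢ.
−0.14·log₂(0.14) = 0.3971
−0.10·log₂(0.10) = 0.3322
−0.35·log₂(0.35) = 0.5301
−0.16·log₂(0.16) = 0.4230
−0.09·log₂(0.09) = 0.3127
−0.16·log₂(0.16) = 0.4230
Sum ≈ 2.4181 → 2.418 bits.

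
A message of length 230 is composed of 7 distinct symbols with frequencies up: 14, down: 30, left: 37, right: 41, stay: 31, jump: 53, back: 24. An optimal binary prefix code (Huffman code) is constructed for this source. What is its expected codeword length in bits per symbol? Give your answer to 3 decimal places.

Probabilities are the counts divided by 230.
Repeatedly combine the two least-probable nodes; the expected code length is the sum of the merged weights.
merge 7/115 + 12/115 → 19/115
merge 3/23 + 31/230 → 61/230
merge 37/230 + 19/115 → 15/46
merge 41/230 + 53/230 → 47/115
merge 61/230 + 15/46 → 68/115
merge 47/115 + 68/115 → 1
L = 19/115 + 61/230 + 15/46 + 47/115 + 68/115 + 1 = 317/115 ≈ 2.757 bits/symbol.

2.757 bits/symbol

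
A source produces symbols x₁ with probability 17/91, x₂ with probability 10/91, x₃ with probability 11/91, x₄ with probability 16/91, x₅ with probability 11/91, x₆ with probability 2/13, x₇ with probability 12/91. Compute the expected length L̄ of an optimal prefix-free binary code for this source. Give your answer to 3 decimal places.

Repeatedly combine the two least-probable nodes; the expected code length is the sum of the merged weights.
merge 10/91 + 11/91 → 3/13
merge 11/91 + 12/91 → 23/91
merge 2/13 + 16/91 → 30/91
merge 17/91 + 3/13 → 38/91
merge 23/91 + 30/91 → 53/91
merge 38/91 + 53/91 → 1
L = 3/13 + 23/91 + 30/91 + 38/91 + 53/91 + 1 = 256/91 ≈ 2.813 bits/symbol.

2.813 bits/symbol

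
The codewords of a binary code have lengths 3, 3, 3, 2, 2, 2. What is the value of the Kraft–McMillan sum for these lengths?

1.125

With common denominator 2^3 = 8: Σ 2^(−ℓᵢ) = 1/8 + 1/8 + 1/8 + 2/8 + 2/8 + 2/8 = 9/8 = 1.125.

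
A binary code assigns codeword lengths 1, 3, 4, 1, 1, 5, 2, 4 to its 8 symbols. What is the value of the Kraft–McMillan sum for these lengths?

With common denominator 2^5 = 32: Σ 2^(−ℓᵢ) = 16/32 + 4/32 + 2/32 + 16/32 + 16/32 + 1/32 + 8/32 + 2/32 = 65/32 = 2.03125.

2.03125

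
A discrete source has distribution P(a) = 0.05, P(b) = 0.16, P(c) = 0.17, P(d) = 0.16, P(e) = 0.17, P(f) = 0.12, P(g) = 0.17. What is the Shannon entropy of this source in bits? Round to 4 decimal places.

H = −Σ pᵢ log₂ pᵢ.
−0.05·log₂(0.05) = 0.2161
−0.16·log₂(0.16) = 0.4230
−0.17·log₂(0.17) = 0.4346
−0.16·log₂(0.16) = 0.4230
−0.17·log₂(0.17) = 0.4346
−0.12·log₂(0.12) = 0.3671
−0.17·log₂(0.17) = 0.4346
Sum ≈ 2.7330 → 2.7330 bits.

2.7330 bits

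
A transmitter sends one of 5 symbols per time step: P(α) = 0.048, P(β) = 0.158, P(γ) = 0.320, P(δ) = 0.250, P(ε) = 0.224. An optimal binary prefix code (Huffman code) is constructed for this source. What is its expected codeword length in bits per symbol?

2.206 bits/symbol

Repeatedly combine the two least-probable nodes; the expected code length is the sum of the merged weights.
merge 6/125 + 79/500 → 103/500
merge 103/500 + 28/125 → 43/100
merge 1/4 + 8/25 → 57/100
merge 43/100 + 57/100 → 1
L = 103/500 + 43/100 + 57/100 + 1 = 1103/500 = 2.206 bits/symbol.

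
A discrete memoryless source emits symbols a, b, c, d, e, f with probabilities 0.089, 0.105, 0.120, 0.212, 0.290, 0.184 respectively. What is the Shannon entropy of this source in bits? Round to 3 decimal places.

2.461 bits

H = −Σ pᵢ log₂ pᵢ.
−0.089·log₂(0.089) = 0.3106
−0.105·log₂(0.105) = 0.3414
−0.120·log₂(0.120) = 0.3671
−0.212·log₂(0.212) = 0.4744
−0.290·log₂(0.290) = 0.5179
−0.184·log₂(0.184) = 0.4494
Sum ≈ 2.4608 → 2.461 bits.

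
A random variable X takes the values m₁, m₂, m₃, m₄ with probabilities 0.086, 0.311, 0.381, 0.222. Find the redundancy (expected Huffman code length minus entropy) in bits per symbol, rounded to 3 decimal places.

0.086 bits

Entropy H = −Σ p log₂ p ≈ 1.8409 bits.
Huffman merges: 43/500+111/500→77/250; 77/250+311/1000→619/1000; 381/1000+619/1000→1. L = 1927/1000 ≈ 1.9270.
L − H = 1.9270 − 1.8409 = 0.086 bits.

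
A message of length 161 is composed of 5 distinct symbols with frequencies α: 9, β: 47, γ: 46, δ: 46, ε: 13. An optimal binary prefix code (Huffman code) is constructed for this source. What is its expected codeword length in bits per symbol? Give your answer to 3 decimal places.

Probabilities are the counts divided by 161.
Repeatedly combine the two least-probable nodes; the expected code length is the sum of the merged weights.
merge 9/161 + 13/161 → 22/161
merge 22/161 + 2/7 → 68/161
merge 2/7 + 47/161 → 93/161
merge 68/161 + 93/161 → 1
L = 22/161 + 68/161 + 93/161 + 1 = 344/161 ≈ 2.137 bits/symbol.

2.137 bits/symbol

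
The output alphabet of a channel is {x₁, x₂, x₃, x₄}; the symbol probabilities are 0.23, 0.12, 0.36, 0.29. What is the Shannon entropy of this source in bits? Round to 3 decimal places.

H = −Σ pᵢ log₂ pᵢ.
−0.23·log₂(0.23) = 0.4877
−0.12·log₂(0.12) = 0.3671
−0.36·log₂(0.36) = 0.5306
−0.29·log₂(0.29) = 0.5179
Sum ≈ 1.9033 → 1.903 bits.

1.903 bits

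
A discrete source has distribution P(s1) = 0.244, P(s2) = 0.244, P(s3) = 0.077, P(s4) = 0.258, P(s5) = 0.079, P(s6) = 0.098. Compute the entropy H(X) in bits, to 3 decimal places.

H = −Σ pᵢ log₂ pᵢ.
−0.244·log₂(0.244) = 0.4966
−0.244·log₂(0.244) = 0.4966
−0.077·log₂(0.077) = 0.2848
−0.258·log₂(0.258) = 0.5043
−0.079·log₂(0.079) = 0.2893
−0.098·log₂(0.098) = 0.3284
Sum ≈ 2.3999 → 2.400 bits.

2.400 bits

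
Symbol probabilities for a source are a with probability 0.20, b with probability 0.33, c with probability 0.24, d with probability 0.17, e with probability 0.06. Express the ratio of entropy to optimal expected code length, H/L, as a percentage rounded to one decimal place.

Entropy H = −Σ p log₂ p ≈ 2.1645 bits.
Huffman merges: 3/50+17/100→23/100; 1/5+23/100→43/100; 6/25+33/100→57/100; 43/100+57/100→1. L = 223/100 ≈ 2.2300.
Efficiency = H/L = 2.1645/2.2300 = 97.1%.

97.1%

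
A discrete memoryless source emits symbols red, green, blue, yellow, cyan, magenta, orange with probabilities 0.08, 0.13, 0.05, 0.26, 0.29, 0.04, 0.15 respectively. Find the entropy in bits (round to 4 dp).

H = −Σ pᵢ log₂ pᵢ.
−0.08·log₂(0.08) = 0.2915
−0.13·log₂(0.13) = 0.3826
−0.05·log₂(0.05) = 0.2161
−0.26·log₂(0.26) = 0.5053
−0.29·log₂(0.29) = 0.5179
−0.04·log₂(0.04) = 0.1858
−0.15·log₂(0.15) = 0.4105
Sum ≈ 2.5097 → 2.5097 bits.

2.5097 bits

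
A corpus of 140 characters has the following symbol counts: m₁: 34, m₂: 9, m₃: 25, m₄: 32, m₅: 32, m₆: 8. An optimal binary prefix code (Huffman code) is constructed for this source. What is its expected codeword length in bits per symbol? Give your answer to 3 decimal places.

Probabilities are the counts divided by 140.
Repeatedly combine the two least-probable nodes; the expected code length is the sum of the merged weights.
merge 2/35 + 9/140 → 17/140
merge 17/140 + 5/28 → 3/10
merge 8/35 + 8/35 → 16/35
merge 17/70 + 3/10 → 19/35
merge 16/35 + 19/35 → 1
L = 17/140 + 3/10 + 16/35 + 19/35 + 1 = 339/140 ≈ 2.421 bits/symbol.

2.421 bits/symbol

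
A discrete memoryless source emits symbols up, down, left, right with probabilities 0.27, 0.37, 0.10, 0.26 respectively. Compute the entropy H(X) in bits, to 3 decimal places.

1.878 bits

H = −Σ pᵢ log₂ pᵢ.
−0.27·log₂(0.27) = 0.5100
−0.37·log₂(0.37) = 0.5307
−0.10·log₂(0.10) = 0.3322
−0.26·log₂(0.26) = 0.5053
Sum ≈ 1.8782 → 1.878 bits.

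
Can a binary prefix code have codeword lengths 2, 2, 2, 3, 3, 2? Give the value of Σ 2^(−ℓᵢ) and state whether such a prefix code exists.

1.25; no

With common denominator 2^3 = 8: Σ 2^(−ℓᵢ) = 2/8 + 2/8 + 2/8 + 1/8 + 1/8 + 2/8 = 10/8 = 1.25.
Kraft's inequality requires Σ ≤ 1; here Σ = 1.25 > 1, so no such prefix code exists.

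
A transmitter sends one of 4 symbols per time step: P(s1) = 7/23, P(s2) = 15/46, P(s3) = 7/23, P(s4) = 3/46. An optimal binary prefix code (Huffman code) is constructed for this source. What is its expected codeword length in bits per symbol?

Repeatedly combine the two least-probable nodes; the expected code length is the sum of the merged weights.
merge 3/46 + 7/23 → 17/46
merge 7/23 + 15/46 → 29/46
merge 17/46 + 29/46 → 1
L = 17/46 + 29/46 + 1 = 2 bits/symbol.

2 bits/symbol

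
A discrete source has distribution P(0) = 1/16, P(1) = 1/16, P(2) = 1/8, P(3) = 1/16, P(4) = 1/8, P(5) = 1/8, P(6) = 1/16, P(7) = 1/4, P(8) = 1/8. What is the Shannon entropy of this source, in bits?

3 bits

Each probability is a power of 1/2, so log₂(1/p) is an integer.
H = Σ p·log₂(1/p) = 1/16·4 + 1/16·4 + 1/8·3 + 1/16·4 + 1/8·3 + 1/8·3 + 1/16·4 + 1/4·2 + 1/8·3 = 3 bits.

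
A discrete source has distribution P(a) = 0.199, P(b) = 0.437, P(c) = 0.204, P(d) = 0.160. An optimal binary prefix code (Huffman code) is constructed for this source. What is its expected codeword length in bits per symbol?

1.922 bits/symbol

Repeatedly combine the two least-probable nodes; the expected code length is the sum of the merged weights.
merge 4/25 + 199/1000 → 359/1000
merge 51/250 + 359/1000 → 563/1000
merge 437/1000 + 563/1000 → 1
L = 359/1000 + 563/1000 + 1 = 961/500 = 1.922 bits/symbol.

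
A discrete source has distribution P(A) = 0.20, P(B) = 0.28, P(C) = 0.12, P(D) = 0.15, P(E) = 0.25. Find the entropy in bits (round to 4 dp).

H = −Σ pᵢ log₂ pᵢ.
−0.20·log₂(0.20) = 0.4644
−0.28·log₂(0.28) = 0.5142
−0.12·log₂(0.12) = 0.3671
−0.15·log₂(0.15) = 0.4105
−0.25·log₂(0.25) = 0.5000
Sum ≈ 2.2562 → 2.2562 bits.

2.2562 bits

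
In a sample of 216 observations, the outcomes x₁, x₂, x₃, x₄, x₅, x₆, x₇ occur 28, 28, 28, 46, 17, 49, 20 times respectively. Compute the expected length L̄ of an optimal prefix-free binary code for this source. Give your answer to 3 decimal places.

2.731 bits/symbol

Probabilities are the counts divided by 216.
Repeatedly combine the two least-probable nodes; the expected code length is the sum of the merged weights.
merge 17/216 + 5/54 → 37/216
merge 7/54 + 7/54 → 7/27
merge 7/54 + 37/216 → 65/216
merge 23/108 + 49/216 → 95/216
merge 7/27 + 65/216 → 121/216
merge 95/216 + 121/216 → 1
L = 37/216 + 7/27 + 65/216 + 95/216 + 121/216 + 1 = 295/108 ≈ 2.731 bits/symbol.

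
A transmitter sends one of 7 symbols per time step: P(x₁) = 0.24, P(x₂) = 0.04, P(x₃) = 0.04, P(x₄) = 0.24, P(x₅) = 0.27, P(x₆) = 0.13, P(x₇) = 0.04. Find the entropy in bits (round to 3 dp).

H = −Σ pᵢ log₂ pᵢ.
−0.24·log₂(0.24) = 0.4941
−0.04·log₂(0.04) = 0.1858
−0.04·log₂(0.04) = 0.1858
−0.24·log₂(0.24) = 0.4941
−0.27·log₂(0.27) = 0.5100
−0.13·log₂(0.13) = 0.3826
−0.04·log₂(0.04) = 0.1858
Sum ≈ 2.4382 → 2.438 bits.

2.438 bits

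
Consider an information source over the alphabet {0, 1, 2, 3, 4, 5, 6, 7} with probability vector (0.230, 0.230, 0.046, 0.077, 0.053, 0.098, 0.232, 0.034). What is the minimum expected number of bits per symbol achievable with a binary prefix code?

Repeatedly combine the two least-probable nodes; the expected code length is the sum of the merged weights.
merge 17/500 + 23/500 → 2/25
merge 53/1000 + 77/1000 → 13/100
merge 2/25 + 49/500 → 89/500
merge 13/100 + 89/500 → 77/250
merge 23/100 + 23/100 → 23/50
merge 29/125 + 77/250 → 27/50
merge 23/50 + 27/50 → 1
L = 2/25 + 13/100 + 89/500 + 77/250 + 23/50 + 27/50 + 1 = 337/125 = 2.696 bits/symbol.

2.696 bits/symbol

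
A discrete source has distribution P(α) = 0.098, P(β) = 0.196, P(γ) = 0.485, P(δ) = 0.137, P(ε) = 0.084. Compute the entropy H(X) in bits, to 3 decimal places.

H = −Σ pᵢ log₂ pᵢ.
−0.098·log₂(0.098) = 0.3284
−0.196·log₂(0.196) = 0.4608
−0.485·log₂(0.485) = 0.5063
−0.137·log₂(0.137) = 0.3929
−0.084·log₂(0.084) = 0.3002
Sum ≈ 1.9886 → 1.989 bits.

1.989 bits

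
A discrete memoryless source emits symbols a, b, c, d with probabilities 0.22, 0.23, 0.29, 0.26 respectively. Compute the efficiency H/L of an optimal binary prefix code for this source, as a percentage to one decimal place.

Entropy H = −Σ p log₂ p ≈ 1.9914 bits.
Huffman merges: 11/50+23/100→9/20; 13/50+29/100→11/20; 9/20+11/20→1. L = 2 ≈ 2.0000.
Efficiency = H/L = 1.9914/2.0000 = 99.6%.

99.6%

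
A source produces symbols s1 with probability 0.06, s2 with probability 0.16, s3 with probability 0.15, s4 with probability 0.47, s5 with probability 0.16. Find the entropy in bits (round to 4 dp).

H = −Σ pᵢ log₂ pᵢ.
−0.06·log₂(0.06) = 0.2435
−0.16·log₂(0.16) = 0.4230
−0.15·log₂(0.15) = 0.4105
−0.47·log₂(0.47) = 0.5120
−0.16·log₂(0.16) = 0.4230
Sum ≈ 2.0121 → 2.0121 bits.

2.0121 bits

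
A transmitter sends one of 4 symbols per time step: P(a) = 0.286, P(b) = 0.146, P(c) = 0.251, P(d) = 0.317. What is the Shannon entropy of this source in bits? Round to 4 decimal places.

1.9477 bits

H = −Σ pᵢ log₂ pᵢ.
−0.286·log₂(0.286) = 0.5165
−0.146·log₂(0.146) = 0.4053
−0.251·log₂(0.251) = 0.5006
−0.317·log₂(0.317) = 0.5254
Sum ≈ 1.9477 → 1.9477 bits.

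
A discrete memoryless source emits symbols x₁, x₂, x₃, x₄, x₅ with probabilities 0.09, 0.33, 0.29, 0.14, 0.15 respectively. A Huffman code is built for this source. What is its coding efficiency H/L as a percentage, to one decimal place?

97.1%

Entropy H = −Σ p log₂ p ≈ 2.1660 bits.
Huffman merges: 9/100+7/50→23/100; 3/20+23/100→19/50; 29/100+33/100→31/50; 19/50+31/50→1. L = 223/100 ≈ 2.2300.
Efficiency = H/L = 2.1660/2.2300 = 97.1%.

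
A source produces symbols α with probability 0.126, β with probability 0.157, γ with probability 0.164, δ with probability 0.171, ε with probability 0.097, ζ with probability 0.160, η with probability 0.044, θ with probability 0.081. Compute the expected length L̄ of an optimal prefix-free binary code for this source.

2.954 bits/symbol

Repeatedly combine the two least-probable nodes; the expected code length is the sum of the merged weights.
merge 11/250 + 81/1000 → 1/8
merge 97/1000 + 1/8 → 111/500
merge 63/500 + 157/1000 → 283/1000
merge 4/25 + 41/250 → 81/250
merge 171/1000 + 111/500 → 393/1000
merge 283/1000 + 81/250 → 607/1000
merge 393/1000 + 607/1000 → 1
L = 1/8 + 111/500 + 283/1000 + 81/250 + 393/1000 + 607/1000 + 1 = 1477/500 = 2.954 bits/symbol.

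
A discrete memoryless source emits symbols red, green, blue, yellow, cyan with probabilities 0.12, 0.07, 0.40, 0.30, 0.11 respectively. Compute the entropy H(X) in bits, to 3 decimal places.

H = −Σ pᵢ log₂ pᵢ.
−0.12·log₂(0.12) = 0.3671
−0.07·log₂(0.07) = 0.2686
−0.40·log₂(0.40) = 0.5288
−0.30·log₂(0.30) = 0.5211
−0.11·log₂(0.11) = 0.3503
Sum ≈ 2.0358 → 2.036 bits.

2.036 bits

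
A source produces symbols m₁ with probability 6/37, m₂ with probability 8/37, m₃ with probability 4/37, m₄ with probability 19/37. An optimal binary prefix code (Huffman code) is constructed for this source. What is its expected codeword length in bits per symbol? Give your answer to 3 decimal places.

Repeatedly combine the two least-probable nodes; the expected code length is the sum of the merged weights.
merge 4/37 + 6/37 → 10/37
merge 8/37 + 10/37 → 18/37
merge 18/37 + 19/37 → 1
L = 10/37 + 18/37 + 1 = 65/37 ≈ 1.757 bits/symbol.

1.757 bits/symbol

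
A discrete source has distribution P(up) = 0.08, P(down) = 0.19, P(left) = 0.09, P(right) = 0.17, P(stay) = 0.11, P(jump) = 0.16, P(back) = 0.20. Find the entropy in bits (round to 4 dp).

2.7317 bits

H = −Σ pᵢ log₂ pᵢ.
−0.08·log₂(0.08) = 0.2915
−0.19·log₂(0.19) = 0.4552
−0.09·log₂(0.09) = 0.3127
−0.17·log₂(0.17) = 0.4346
−0.11·log₂(0.11) = 0.3503
−0.16·log₂(0.16) = 0.4230
−0.20·log₂(0.20) = 0.4644
Sum ≈ 2.7317 → 2.7317 bits.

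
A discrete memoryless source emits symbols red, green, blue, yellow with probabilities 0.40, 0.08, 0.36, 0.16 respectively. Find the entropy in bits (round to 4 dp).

1.7739 bits

H = −Σ pᵢ log₂ pᵢ.
−0.40·log₂(0.40) = 0.5288
−0.08·log₂(0.08) = 0.2915
−0.36·log₂(0.36) = 0.5306
−0.16·log₂(0.16) = 0.4230
Sum ≈ 1.7739 → 1.7739 bits.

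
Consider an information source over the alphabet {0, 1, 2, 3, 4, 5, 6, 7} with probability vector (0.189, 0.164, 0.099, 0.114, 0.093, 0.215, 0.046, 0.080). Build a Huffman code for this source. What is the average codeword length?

Repeatedly combine the two least-probable nodes; the expected code length is the sum of the merged weights.
merge 23/500 + 2/25 → 63/500
merge 93/1000 + 99/1000 → 24/125
merge 57/500 + 63/500 → 6/25
merge 41/250 + 189/1000 → 353/1000
merge 24/125 + 43/200 → 407/1000
merge 6/25 + 353/1000 → 593/1000
merge 407/1000 + 593/1000 → 1
L = 63/500 + 24/125 + 6/25 + 353/1000 + 407/1000 + 593/1000 + 1 = 2911/1000 = 2.911 bits/symbol.

2.911 bits/symbol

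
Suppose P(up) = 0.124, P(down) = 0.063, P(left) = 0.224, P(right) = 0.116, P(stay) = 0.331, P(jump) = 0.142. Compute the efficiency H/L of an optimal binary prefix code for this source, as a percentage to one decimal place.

98.0%

Entropy H = −Σ p log₂ p ≈ 2.3966 bits.
Huffman merges: 63/1000+29/250→179/1000; 31/250+71/500→133/500; 179/1000+28/125→403/1000; 133/500+331/1000→597/1000; 403/1000+597/1000→1. L = 489/200 ≈ 2.4450.
Efficiency = H/L = 2.3966/2.4450 = 98.0%.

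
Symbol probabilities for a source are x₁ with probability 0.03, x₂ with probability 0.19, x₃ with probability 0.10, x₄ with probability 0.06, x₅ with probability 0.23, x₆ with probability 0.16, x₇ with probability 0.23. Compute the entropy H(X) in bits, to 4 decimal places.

2.5811 bits

H = −Σ pᵢ log₂ pᵢ.
−0.03·log₂(0.03) = 0.1518
−0.19·log₂(0.19) = 0.4552
−0.10·log₂(0.10) = 0.3322
−0.06·log₂(0.06) = 0.2435
−0.23·log₂(0.23) = 0.4877
−0.16·log₂(0.16) = 0.4230
−0.23·log₂(0.23) = 0.4877
Sum ≈ 2.5811 → 2.5811 bits.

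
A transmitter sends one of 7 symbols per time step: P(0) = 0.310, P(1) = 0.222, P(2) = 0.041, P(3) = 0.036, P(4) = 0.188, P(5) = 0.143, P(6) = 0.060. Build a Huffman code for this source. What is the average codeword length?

2.494 bits/symbol

Repeatedly combine the two least-probable nodes; the expected code length is the sum of the merged weights.
merge 9/250 + 41/1000 → 77/1000
merge 3/50 + 77/1000 → 137/1000
merge 137/1000 + 143/1000 → 7/25
merge 47/250 + 111/500 → 41/100
merge 7/25 + 31/100 → 59/100
merge 41/100 + 59/100 → 1
L = 77/1000 + 137/1000 + 7/25 + 41/100 + 59/100 + 1 = 1247/500 = 2.494 bits/symbol.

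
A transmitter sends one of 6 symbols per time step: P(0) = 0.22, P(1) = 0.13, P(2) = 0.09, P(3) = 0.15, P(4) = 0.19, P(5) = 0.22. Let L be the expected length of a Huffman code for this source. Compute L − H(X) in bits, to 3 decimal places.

Entropy H = −Σ p log₂ p ≈ 2.5222 bits.
Huffman merges: 9/100+13/100→11/50; 3/20+19/100→17/50; 11/50+11/50→11/25; 11/50+17/50→14/25; 11/25+14/25→1. L = 64/25 ≈ 2.5600.
L − H = 2.5600 − 2.5222 = 0.038 bits.

0.038 bits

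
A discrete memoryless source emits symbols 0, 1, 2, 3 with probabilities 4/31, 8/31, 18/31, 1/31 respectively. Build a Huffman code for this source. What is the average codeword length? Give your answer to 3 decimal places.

Repeatedly combine the two least-probable nodes; the expected code length is the sum of the merged weights.
merge 1/31 + 4/31 → 5/31
merge 5/31 + 8/31 → 13/31
merge 13/31 + 18/31 → 1
L = 5/31 + 13/31 + 1 = 49/31 ≈ 1.581 bits/symbol.

1.581 bits/symbol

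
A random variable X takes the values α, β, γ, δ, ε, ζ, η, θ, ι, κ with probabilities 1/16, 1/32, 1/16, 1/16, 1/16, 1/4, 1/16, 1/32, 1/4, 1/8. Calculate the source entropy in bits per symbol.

Each probability is a power of 1/2, so log₂(1/p) is an integer.
H = Σ p·log₂(1/p) = 1/16·4 + 1/32·5 + 1/16·4 + 1/16·4 + 1/16·4 + 1/4·2 + 1/16·4 + 1/32·5 + 1/4·2 + 1/8·3 = 2.9375 bits.

2.9375 bits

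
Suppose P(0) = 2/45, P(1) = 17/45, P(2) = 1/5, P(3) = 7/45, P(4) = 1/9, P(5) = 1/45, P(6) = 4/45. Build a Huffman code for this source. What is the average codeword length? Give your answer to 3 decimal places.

2.467 bits/symbol

Repeatedly combine the two least-probable nodes; the expected code length is the sum of the merged weights.
merge 1/45 + 2/45 → 1/15
merge 1/15 + 4/45 → 7/45
merge 1/9 + 7/45 → 4/15
merge 7/45 + 1/5 → 16/45
merge 4/15 + 16/45 → 28/45
merge 17/45 + 28/45 → 1
L = 1/15 + 7/45 + 4/15 + 16/45 + 28/45 + 1 = 37/15 ≈ 2.467 bits/symbol.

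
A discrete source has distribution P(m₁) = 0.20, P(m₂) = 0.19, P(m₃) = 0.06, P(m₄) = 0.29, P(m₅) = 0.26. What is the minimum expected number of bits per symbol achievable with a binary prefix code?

Repeatedly combine the two least-probable nodes; the expected code length is the sum of the merged weights.
merge 3/50 + 19/100 → 1/4
merge 1/5 + 1/4 → 9/20
merge 13/50 + 29/100 → 11/20
merge 9/20 + 11/20 → 1
L = 1/4 + 9/20 + 11/20 + 1 = 9/4 = 2.25 bits/symbol.

2.25 bits/symbol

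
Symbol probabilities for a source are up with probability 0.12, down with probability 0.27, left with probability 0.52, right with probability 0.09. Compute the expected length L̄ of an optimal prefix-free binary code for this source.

1.69 bits/symbol

Repeatedly combine the two least-probable nodes; the expected code length is the sum of the merged weights.
merge 9/100 + 3/25 → 21/100
merge 21/100 + 27/100 → 12/25
merge 12/25 + 13/25 → 1
L = 21/100 + 12/25 + 1 = 169/100 = 1.69 bits/symbol.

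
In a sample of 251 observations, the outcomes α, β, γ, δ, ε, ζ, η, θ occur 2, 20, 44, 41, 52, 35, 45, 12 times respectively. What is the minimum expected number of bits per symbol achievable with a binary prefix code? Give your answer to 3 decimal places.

Probabilities are the counts divided by 251.
Repeatedly combine the two least-probable nodes; the expected code length is the sum of the merged weights.
merge 2/251 + 12/251 → 14/251
merge 14/251 + 20/251 → 34/251
merge 34/251 + 35/251 → 69/251
merge 41/251 + 44/251 → 85/251
merge 45/251 + 52/251 → 97/251
merge 69/251 + 85/251 → 154/251
merge 97/251 + 154/251 → 1
L = 14/251 + 34/251 + 69/251 + 85/251 + 97/251 + 154/251 + 1 = 704/251 ≈ 2.805 bits/symbol.

2.805 bits/symbol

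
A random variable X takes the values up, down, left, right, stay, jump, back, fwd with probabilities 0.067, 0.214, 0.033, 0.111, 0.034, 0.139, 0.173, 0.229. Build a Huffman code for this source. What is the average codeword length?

Repeatedly combine the two least-probable nodes; the expected code length is the sum of the merged weights.
merge 33/1000 + 17/500 → 67/1000
merge 67/1000 + 67/1000 → 67/500
merge 111/1000 + 67/500 → 49/200
merge 139/1000 + 173/1000 → 39/125
merge 107/500 + 229/1000 → 443/1000
merge 49/200 + 39/125 → 557/1000
merge 443/1000 + 557/1000 → 1
L = 67/1000 + 67/500 + 49/200 + 39/125 + 443/1000 + 557/1000 + 1 = 1379/500 = 2.758 bits/symbol.

2.758 bits/symbol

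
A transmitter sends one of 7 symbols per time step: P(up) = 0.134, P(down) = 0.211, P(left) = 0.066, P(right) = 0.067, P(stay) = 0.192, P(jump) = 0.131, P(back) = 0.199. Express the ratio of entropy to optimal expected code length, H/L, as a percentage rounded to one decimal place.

98.7%

Entropy H = −Σ p log₂ p ≈ 2.6870 bits.
Huffman merges: 33/500+67/1000→133/1000; 131/1000+133/1000→33/125; 67/500+24/125→163/500; 199/1000+211/1000→41/100; 33/125+163/500→59/100; 41/100+59/100→1. L = 2723/1000 ≈ 2.7230.
Efficiency = H/L = 2.6870/2.7230 = 98.7%.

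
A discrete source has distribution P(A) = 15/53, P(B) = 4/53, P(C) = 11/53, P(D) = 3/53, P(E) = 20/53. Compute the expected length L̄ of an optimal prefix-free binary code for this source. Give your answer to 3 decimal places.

2.094 bits/symbol

Repeatedly combine the two least-probable nodes; the expected code length is the sum of the merged weights.
merge 3/53 + 4/53 → 7/53
merge 7/53 + 11/53 → 18/53
merge 15/53 + 18/53 → 33/53
merge 20/53 + 33/53 → 1
L = 7/53 + 18/53 + 33/53 + 1 = 111/53 ≈ 2.094 bits/symbol.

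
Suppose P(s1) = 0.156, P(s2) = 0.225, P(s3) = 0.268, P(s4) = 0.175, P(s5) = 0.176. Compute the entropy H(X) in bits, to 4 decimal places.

2.2926 bits

H = −Σ pᵢ log₂ pᵢ.
−0.156·log₂(0.156) = 0.4181
−0.225·log₂(0.225) = 0.4842
−0.268·log₂(0.268) = 0.5091
−0.175·log₂(0.175) = 0.4401
−0.176·log₂(0.176) = 0.4411
Sum ≈ 2.2926 → 2.2926 bits.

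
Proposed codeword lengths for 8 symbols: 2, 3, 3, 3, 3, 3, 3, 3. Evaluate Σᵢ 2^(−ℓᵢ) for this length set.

With common denominator 2^3 = 8: Σ 2^(−ℓᵢ) = 2/8 + 1/8 + 1/8 + 1/8 + 1/8 + 1/8 + 1/8 + 1/8 = 9/8 = 1.125.

1.125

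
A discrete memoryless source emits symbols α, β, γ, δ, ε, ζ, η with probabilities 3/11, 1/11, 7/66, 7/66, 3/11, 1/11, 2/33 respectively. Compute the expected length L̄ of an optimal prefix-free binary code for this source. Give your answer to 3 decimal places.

2.606 bits/symbol

Repeatedly combine the two least-probable nodes; the expected code length is the sum of the merged weights.
merge 2/33 + 1/11 → 5/33
merge 1/11 + 7/66 → 13/66
merge 7/66 + 5/33 → 17/66
merge 13/66 + 17/66 → 5/11
merge 3/11 + 3/11 → 6/11
merge 5/11 + 6/11 → 1
L = 5/33 + 13/66 + 17/66 + 5/11 + 6/11 + 1 = 86/33 ≈ 2.606 bits/symbol.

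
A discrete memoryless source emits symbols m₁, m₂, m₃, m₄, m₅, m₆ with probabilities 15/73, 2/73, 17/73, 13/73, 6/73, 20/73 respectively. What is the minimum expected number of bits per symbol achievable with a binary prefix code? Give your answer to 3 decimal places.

2.397 bits/symbol

Repeatedly combine the two least-probable nodes; the expected code length is the sum of the merged weights.
merge 2/73 + 6/73 → 8/73
merge 8/73 + 13/73 → 21/73
merge 15/73 + 17/73 → 32/73
merge 20/73 + 21/73 → 41/73
merge 32/73 + 41/73 → 1
L = 8/73 + 21/73 + 32/73 + 41/73 + 1 = 175/73 ≈ 2.397 bits/symbol.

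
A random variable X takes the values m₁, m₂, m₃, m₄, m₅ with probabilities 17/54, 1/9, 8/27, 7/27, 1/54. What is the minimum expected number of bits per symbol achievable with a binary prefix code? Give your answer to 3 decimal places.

2.130 bits/symbol

Repeatedly combine the two least-probable nodes; the expected code length is the sum of the merged weights.
merge 1/54 + 1/9 → 7/54
merge 7/54 + 7/27 → 7/18
merge 8/27 + 17/54 → 11/18
merge 7/18 + 11/18 → 1
L = 7/54 + 7/18 + 11/18 + 1 = 115/54 ≈ 2.130 bits/symbol.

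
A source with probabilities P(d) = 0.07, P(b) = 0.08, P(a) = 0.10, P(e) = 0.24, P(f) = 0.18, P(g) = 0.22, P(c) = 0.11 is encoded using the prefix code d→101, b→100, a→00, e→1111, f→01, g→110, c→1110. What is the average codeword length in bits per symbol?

L̄ = Σ pᵢ·ℓᵢ = 0.07·3 + 0.08·3 + 0.10·2 + 0.24·4 + 0.18·2 + 0.22·3 + 0.11·4 = 3.07 bits/symbol.

3.07 bits/symbol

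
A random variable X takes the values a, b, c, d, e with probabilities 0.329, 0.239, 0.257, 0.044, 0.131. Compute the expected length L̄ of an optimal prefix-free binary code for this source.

Repeatedly combine the two least-probable nodes; the expected code length is the sum of the merged weights.
merge 11/250 + 131/1000 → 7/40
merge 7/40 + 239/1000 → 207/500
merge 257/1000 + 329/1000 → 293/500
merge 207/500 + 293/500 → 1
L = 7/40 + 207/500 + 293/500 + 1 = 87/40 = 2.175 bits/symbol.

2.175 bits/symbol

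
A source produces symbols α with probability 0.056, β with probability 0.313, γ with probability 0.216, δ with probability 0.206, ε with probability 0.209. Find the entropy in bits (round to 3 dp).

2.176 bits

H = −Σ pᵢ log₂ pᵢ.
−0.056·log₂(0.056) = 0.2329
−0.313·log₂(0.313) = 0.5245
−0.216·log₂(0.216) = 0.4776
−0.206·log₂(0.206) = 0.4695
−0.209·log₂(0.209) = 0.4720
Sum ≈ 2.1765 → 2.176 bits.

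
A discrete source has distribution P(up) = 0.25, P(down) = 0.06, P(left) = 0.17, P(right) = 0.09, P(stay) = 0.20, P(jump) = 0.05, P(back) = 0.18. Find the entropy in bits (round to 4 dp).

H = −Σ pᵢ log₂ pᵢ.
−0.25·log₂(0.25) = 0.5000
−0.06·log₂(0.06) = 0.2435
−0.17·log₂(0.17) = 0.4346
−0.09·log₂(0.09) = 0.3127
−0.20·log₂(0.20) = 0.4644
−0.05·log₂(0.05) = 0.2161
−0.18·log₂(0.18) = 0.4453
Sum ≈ 2.6166 → 2.6166 bits.

2.6166 bits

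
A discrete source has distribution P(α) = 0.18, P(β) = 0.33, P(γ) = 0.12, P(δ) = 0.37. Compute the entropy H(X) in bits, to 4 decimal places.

H = −Σ pᵢ log₂ pᵢ.
−0.18·log₂(0.18) = 0.4453
−0.33·log₂(0.33) = 0.5278
−0.12·log₂(0.12) = 0.3671
−0.37·log₂(0.37) = 0.5307
Sum ≈ 1.8709 → 1.8709 bits.

1.8709 bits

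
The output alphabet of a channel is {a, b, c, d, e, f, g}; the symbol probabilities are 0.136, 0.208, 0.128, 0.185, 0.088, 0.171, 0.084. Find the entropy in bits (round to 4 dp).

2.7371 bits

H = −Σ pᵢ log₂ pᵢ.
−0.136·log₂(0.136) = 0.3915
−0.208·log₂(0.208) = 0.4712
−0.128·log₂(0.128) = 0.3796
−0.185·log₂(0.185) = 0.4504
−0.088·log₂(0.088) = 0.3086
−0.171·log₂(0.171) = 0.4357
−0.084·log₂(0.084) = 0.3002
Sum ≈ 2.7371 → 2.7371 bits.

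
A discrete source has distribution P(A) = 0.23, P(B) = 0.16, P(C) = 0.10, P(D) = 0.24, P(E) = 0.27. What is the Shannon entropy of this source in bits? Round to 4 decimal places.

H = −Σ pᵢ log₂ pᵢ.
−0.23·log₂(0.23) = 0.4877
−0.16·log₂(0.16) = 0.4230
−0.10·log₂(0.10) = 0.3322
−0.24·log₂(0.24) = 0.4941
−0.27·log₂(0.27) = 0.5100
Sum ≈ 2.2470 → 2.2470 bits.

2.2470 bits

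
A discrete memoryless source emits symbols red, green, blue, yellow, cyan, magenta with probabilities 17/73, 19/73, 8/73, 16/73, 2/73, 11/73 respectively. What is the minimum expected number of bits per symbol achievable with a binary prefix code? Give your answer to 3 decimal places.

Repeatedly combine the two least-probable nodes; the expected code length is the sum of the merged weights.
merge 2/73 + 8/73 → 10/73
merge 10/73 + 11/73 → 21/73
merge 16/73 + 17/73 → 33/73
merge 19/73 + 21/73 → 40/73
merge 33/73 + 40/73 → 1
L = 10/73 + 21/73 + 33/73 + 40/73 + 1 = 177/73 ≈ 2.425 bits/symbol.

2.425 bits/symbol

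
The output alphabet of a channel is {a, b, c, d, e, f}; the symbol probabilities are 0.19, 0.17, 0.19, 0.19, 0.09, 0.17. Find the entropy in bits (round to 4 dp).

2.5475 bits

H = −Σ pᵢ log₂ pᵢ.
−0.19·log₂(0.19) = 0.4552
−0.17·log₂(0.17) = 0.4346
−0.19·log₂(0.19) = 0.4552
−0.19·log₂(0.19) = 0.4552
−0.09·log₂(0.09) = 0.3127
−0.17·log₂(0.17) = 0.4346
Sum ≈ 2.5475 → 2.5475 bits.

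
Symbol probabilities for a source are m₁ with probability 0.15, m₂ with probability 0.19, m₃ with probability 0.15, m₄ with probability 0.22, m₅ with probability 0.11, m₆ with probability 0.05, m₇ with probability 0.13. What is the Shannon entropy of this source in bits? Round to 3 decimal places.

H = −Σ pᵢ log₂ pᵢ.
−0.15·log₂(0.15) = 0.4105
−0.19·log₂(0.19) = 0.4552
−0.15·log₂(0.15) = 0.4105
−0.22·log₂(0.22) = 0.4806
−0.11·log₂(0.11) = 0.3503
−0.05·log₂(0.05) = 0.2161
−0.13·log₂(0.13) = 0.3826
Sum ≈ 2.7059 → 2.706 bits.

2.706 bits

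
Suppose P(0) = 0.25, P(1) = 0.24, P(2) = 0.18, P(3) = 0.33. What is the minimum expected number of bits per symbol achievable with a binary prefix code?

2 bits/symbol

Repeatedly combine the two least-probable nodes; the expected code length is the sum of the merged weights.
merge 9/50 + 6/25 → 21/50
merge 1/4 + 33/100 → 29/50
merge 21/50 + 29/50 → 1
L = 21/50 + 29/50 + 1 = 2 bits/symbol.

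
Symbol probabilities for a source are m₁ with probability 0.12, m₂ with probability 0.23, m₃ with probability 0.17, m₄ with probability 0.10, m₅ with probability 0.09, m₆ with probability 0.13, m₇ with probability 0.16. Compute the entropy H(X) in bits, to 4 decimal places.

2.7398 bits

H = −Σ pᵢ log₂ pᵢ.
−0.12·log₂(0.12) = 0.3671
−0.23·log₂(0.23) = 0.4877
−0.17·log₂(0.17) = 0.4346
−0.10·log₂(0.10) = 0.3322
−0.09·log₂(0.09) = 0.3127
−0.13·log₂(0.13) = 0.3826
−0.16·log₂(0.16) = 0.4230
Sum ≈ 2.7398 → 2.7398 bits.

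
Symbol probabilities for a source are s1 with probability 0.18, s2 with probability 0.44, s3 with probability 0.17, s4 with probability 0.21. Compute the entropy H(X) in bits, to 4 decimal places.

1.8739 bits

H = −Σ pᵢ log₂ pᵢ.
−0.18·log₂(0.18) = 0.4453
−0.44·log₂(0.44) = 0.5211
−0.17·log₂(0.17) = 0.4346
−0.21·log₂(0.21) = 0.4728
Sum ≈ 1.8739 → 1.8739 bits.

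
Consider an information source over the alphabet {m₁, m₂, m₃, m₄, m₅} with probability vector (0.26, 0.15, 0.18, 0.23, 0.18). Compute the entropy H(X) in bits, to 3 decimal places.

H = −Σ pᵢ log₂ pᵢ.
−0.26·log₂(0.26) = 0.5053
−0.15·log₂(0.15) = 0.4105
−0.18·log₂(0.18) = 0.4453
−0.23·log₂(0.23) = 0.4877
−0.18·log₂(0.18) = 0.4453
Sum ≈ 2.2941 → 2.294 bits.

2.294 bits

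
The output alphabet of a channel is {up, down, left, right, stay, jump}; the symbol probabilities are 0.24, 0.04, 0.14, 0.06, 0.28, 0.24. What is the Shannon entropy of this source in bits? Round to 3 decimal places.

2.329 bits

H = −Σ pᵢ log₂ pᵢ.
−0.24·log₂(0.24) = 0.4941
−0.04·log₂(0.04) = 0.1858
−0.14·log₂(0.14) = 0.3971
−0.06·log₂(0.06) = 0.2435
−0.28·log₂(0.28) = 0.5142
−0.24·log₂(0.24) = 0.4941
Sum ≈ 2.3289 → 2.329 bits.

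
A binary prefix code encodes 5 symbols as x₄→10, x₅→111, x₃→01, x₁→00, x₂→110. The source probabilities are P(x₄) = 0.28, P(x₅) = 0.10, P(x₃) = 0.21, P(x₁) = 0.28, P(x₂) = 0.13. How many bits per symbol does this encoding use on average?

2.23 bits/symbol

L̄ = Σ pᵢ·ℓᵢ = 0.28·2 + 0.10·3 + 0.21·2 + 0.28·2 + 0.13·3 = 2.23 bits/symbol.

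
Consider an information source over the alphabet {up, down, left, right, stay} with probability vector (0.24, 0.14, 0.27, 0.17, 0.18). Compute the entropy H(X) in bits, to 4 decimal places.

H = −Σ pᵢ log₂ pᵢ.
−0.24·log₂(0.24) = 0.4941
−0.14·log₂(0.14) = 0.3971
−0.27·log₂(0.27) = 0.5100
−0.17·log₂(0.17) = 0.4346
−0.18·log₂(0.18) = 0.4453
Sum ≈ 2.2812 → 2.2812 bits.

2.2812 bits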